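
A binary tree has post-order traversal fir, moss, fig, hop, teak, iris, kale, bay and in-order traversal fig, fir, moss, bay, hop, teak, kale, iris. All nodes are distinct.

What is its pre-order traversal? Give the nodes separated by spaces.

The last element of post-order is the root; it splits in-order into left and right subtrees.
Root bay: left subtree has 3 nodes {fig, fir, moss}, right has 4 {hop, teak, kale, iris}.
  Root fig: left subtree has 0 nodes { }, right has 2 {fir, moss}.
    Root moss: left subtree has 1 node {fir}, right has 0 { }.
  Root kale: left subtree has 2 nodes {hop, teak}, right has 1 {iris}.
    Root teak: left subtree has 1 node {hop}, right has 0 { }.

bay fig moss fir kale teak hop iris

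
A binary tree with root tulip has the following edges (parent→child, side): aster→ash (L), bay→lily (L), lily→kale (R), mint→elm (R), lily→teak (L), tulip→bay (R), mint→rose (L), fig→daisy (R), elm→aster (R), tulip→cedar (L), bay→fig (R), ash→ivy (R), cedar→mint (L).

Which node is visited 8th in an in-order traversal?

In-order visits the left subtree, then the node, then the right subtree.
At tulip: go left to cedar.
  At cedar: go left to mint.
    At mint: go left to rose.
      rose is a leaf — visit rose.
    Visit mint.
    At mint: go right to elm.
      At elm: no left child.
      Visit elm.
      At elm: go right to aster.
        At aster: go left to ash.
          At ash: no left child.
          Visit ash.
          At ash: go right to ivy.
            ivy is a leaf — visit ivy.
        Visit aster.
        At aster: no right child.
  Visit cedar.
  At cedar: no right child.
Visit tulip.
At tulip: go right to bay.
  At bay: go left to lily.
    At lily: go left to teak.
      teak is a leaf — visit teak.
    Visit lily.
    At lily: go right to kale.
      kale is a leaf — visit kale.
  Visit bay.
  At bay: go right to fig.
    At fig: no left child.
    Visit fig.
    At fig: go right to daisy.
      daisy is a leaf — visit daisy.
Full in-order sequence: rose, mint, elm, ash, ivy, aster, cedar, tulip, teak, lily, kale, bay, fig, daisy.

tulip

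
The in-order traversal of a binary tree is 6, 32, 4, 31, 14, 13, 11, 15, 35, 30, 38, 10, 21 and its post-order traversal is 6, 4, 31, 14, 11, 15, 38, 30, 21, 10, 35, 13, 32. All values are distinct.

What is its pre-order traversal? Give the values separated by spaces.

32 6 13 14 31 4 35 15 11 10 30 38 21

The last element of post-order is the root; it splits in-order into left and right subtrees.
Root 32: left subtree has 1 node {6}, right has 11 {4, 31, 14, 13, 11, 15, 35, 30, 38, 10, 21}.
  Root 13: left subtree has 3 nodes {4, 31, 14}, right has 7 {11, 15, 35, 30, 38, 10, 21}.
    Root 14: left subtree has 2 nodes {4, 31}, right has 0 { }.
      Root 31: left subtree has 1 node {4}, right has 0 { }.
    Root 35: left subtree has 2 nodes {11, 15}, right has 4 {30, 38, 10, 21}.
      Root 15: left subtree has 1 node {11}, right has 0 { }.
      Root 10: left subtree has 2 nodes {30, 38}, right has 1 {21}.
        Root 30: left subtree has 0 nodes { }, right has 1 {38}.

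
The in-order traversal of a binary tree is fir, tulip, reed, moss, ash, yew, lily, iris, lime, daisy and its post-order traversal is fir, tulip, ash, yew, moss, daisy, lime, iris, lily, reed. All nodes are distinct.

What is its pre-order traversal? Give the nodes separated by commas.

reed, tulip, fir, lily, moss, yew, ash, iris, lime, daisy

The last element of post-order is the root; it splits in-order into left and right subtrees.
Root reed: left subtree has 2 nodes {fir, tulip}, right has 7 {moss, ash, yew, lily, iris, lime, daisy}.
  Root tulip: left subtree has 1 node {fir}, right has 0 { }.
  Root lily: left subtree has 3 nodes {moss, ash, yew}, right has 3 {iris, lime, daisy}.
    Root moss: left subtree has 0 nodes { }, right has 2 {ash, yew}.
      Root yew: left subtree has 1 node {ash}, right has 0 { }.
    Root iris: left subtree has 0 nodes { }, right has 2 {lime, daisy}.
      Root lime: left subtree has 0 nodes { }, right has 1 {daisy}.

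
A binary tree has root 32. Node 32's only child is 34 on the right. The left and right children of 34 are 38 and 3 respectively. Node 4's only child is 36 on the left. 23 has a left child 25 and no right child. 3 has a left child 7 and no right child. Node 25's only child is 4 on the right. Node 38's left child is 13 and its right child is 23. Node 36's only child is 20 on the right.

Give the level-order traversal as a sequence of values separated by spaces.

32 34 38 3 13 23 7 25 4 36 20

Level-order visits nodes level by level from the root, left to right within each level.
Level 0: 32
Level 1: 34
Level 2: 38, 3
Level 3: 13, 23, 7
Level 4: 25
Level 5: 4
Level 6: 36
Level 7: 20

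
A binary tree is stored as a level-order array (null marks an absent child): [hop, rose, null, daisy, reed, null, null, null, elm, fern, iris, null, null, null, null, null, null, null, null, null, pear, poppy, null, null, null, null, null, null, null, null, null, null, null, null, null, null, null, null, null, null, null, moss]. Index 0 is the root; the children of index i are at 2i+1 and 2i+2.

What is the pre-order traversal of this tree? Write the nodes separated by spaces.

hop rose daisy elm reed fern pear moss iris poppy

Pre-order visits the node, then its left subtree, then its right subtree.
Visit hop.
At hop: go left to rose.
  Visit rose.
  At rose: go left to daisy.
    Visit daisy.
    At daisy: no left child.
    At daisy: go right to elm.
      elm is a leaf — visit elm.
  At rose: go right to reed.
    Visit reed.
    At reed: go left to fern.
      Visit fern.
      At fern: no left child.
      At fern: go right to pear.
        Visit pear.
        At pear: go left to moss.
          moss is a leaf — visit moss.
        At pear: no right child.
    At reed: go right to iris.
      Visit iris.
      At iris: go left to poppy.
        poppy is a leaf — visit poppy.
      At iris: no right child.
At hop: no right child.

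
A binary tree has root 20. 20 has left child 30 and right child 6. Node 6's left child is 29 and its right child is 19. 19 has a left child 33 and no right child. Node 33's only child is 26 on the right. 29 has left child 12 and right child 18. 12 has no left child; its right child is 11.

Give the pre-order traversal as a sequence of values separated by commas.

20, 30, 6, 29, 12, 11, 18, 19, 33, 26

Pre-order visits the node, then its left subtree, then its right subtree.
Visit 20.
At 20: go left to 30.
  30 is a leaf — visit 30.
At 20: go right to 6.
  Visit 6.
  At 6: go left to 29.
    Visit 29.
    At 29: go left to 12.
      Visit 12.
      At 12: no left child.
      At 12: go right to 11.
        11 is a leaf — visit 11.
    At 29: go right to 18.
      18 is a leaf — visit 18.
  At 6: go right to 19.
    Visit 19.
    At 19: go left to 33.
      Visit 33.
      At 33: no left child.
      At 33: go right to 26.
        26 is a leaf — visit 26.
    At 19: no right child.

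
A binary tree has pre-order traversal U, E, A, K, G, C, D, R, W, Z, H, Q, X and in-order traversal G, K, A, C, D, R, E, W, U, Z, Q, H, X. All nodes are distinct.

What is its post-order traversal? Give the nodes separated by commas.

The first element of pre-order is the root; it splits in-order into left and right subtrees.
Root U: left subtree has 8 nodes {G, K, A, C, D, R, E, W}, right has 4 {Z, Q, H, X}.
  Root E: left subtree has 6 nodes {G, K, A, C, D, R}, right has 1 {W}.
    Root A: left subtree has 2 nodes {G, K}, right has 3 {C, D, R}.
      Root K: left subtree has 1 node {G}, right has 0 { }.
      Root C: left subtree has 0 nodes { }, right has 2 {D, R}.
        Root D: left subtree has 0 nodes { }, right has 1 {R}.
  Root Z: left subtree has 0 nodes { }, right has 3 {Q, H, X}.
    Root H: left subtree has 1 node {Q}, right has 1 {X}.

G, K, R, D, C, A, W, E, Q, X, H, Z, U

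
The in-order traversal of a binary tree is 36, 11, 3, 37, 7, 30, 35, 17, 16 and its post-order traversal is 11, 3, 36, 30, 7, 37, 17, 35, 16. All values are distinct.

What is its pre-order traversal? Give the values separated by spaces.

16 35 37 36 3 11 7 30 17

The last element of post-order is the root; it splits in-order into left and right subtrees.
Root 16: left subtree has 8 nodes {36, 11, 3, 37, 7, 30, 35, 17}, right has 0 { }.
  Root 35: left subtree has 6 nodes {36, 11, 3, 37, 7, 30}, right has 1 {17}.
    Root 37: left subtree has 3 nodes {36, 11, 3}, right has 2 {7, 30}.
      Root 36: left subtree has 0 nodes { }, right has 2 {11, 3}.
        Root 3: left subtree has 1 node {11}, right has 0 { }.
      Root 7: left subtree has 0 nodes { }, right has 1 {30}.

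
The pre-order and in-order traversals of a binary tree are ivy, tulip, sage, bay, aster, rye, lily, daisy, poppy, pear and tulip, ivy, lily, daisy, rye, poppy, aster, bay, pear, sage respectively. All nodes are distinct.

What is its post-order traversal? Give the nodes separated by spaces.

The first element of pre-order is the root; it splits in-order into left and right subtrees.
Root ivy: left subtree has 1 node {tulip}, right has 8 {lily, daisy, rye, poppy, aster, bay, pear, sage}.
  Root sage: left subtree has 7 nodes {lily, daisy, rye, poppy, aster, bay, pear}, right has 0 { }.
    Root bay: left subtree has 5 nodes {lily, daisy, rye, poppy, aster}, right has 1 {pear}.
      Root aster: left subtree has 4 nodes {lily, daisy, rye, poppy}, right has 0 { }.
        Root rye: left subtree has 2 nodes {lily, daisy}, right has 1 {poppy}.
          Root lily: left subtree has 0 nodes { }, right has 1 {daisy}.

tulip daisy lily poppy rye aster pear bay sage ivy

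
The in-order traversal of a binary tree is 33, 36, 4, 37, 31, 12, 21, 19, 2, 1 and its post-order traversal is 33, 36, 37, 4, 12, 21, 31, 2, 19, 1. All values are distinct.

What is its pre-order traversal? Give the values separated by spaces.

The last element of post-order is the root; it splits in-order into left and right subtrees.
Root 1: left subtree has 9 nodes {33, 36, 4, 37, 31, 12, 21, 19, 2}, right has 0 { }.
  Root 19: left subtree has 7 nodes {33, 36, 4, 37, 31, 12, 21}, right has 1 {2}.
    Root 31: left subtree has 4 nodes {33, 36, 4, 37}, right has 2 {12, 21}.
      Root 4: left subtree has 2 nodes {33, 36}, right has 1 {37}.
        Root 36: left subtree has 1 node {33}, right has 0 { }.
      Root 21: left subtree has 1 node {12}, right has 0 { }.

1 19 31 4 36 33 37 21 12 2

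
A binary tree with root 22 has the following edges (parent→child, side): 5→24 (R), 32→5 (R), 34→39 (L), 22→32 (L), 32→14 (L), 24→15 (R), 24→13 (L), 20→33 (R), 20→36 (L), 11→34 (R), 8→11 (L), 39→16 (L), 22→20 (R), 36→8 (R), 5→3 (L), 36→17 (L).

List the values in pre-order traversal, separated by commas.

22, 32, 14, 5, 3, 24, 13, 15, 20, 36, 17, 8, 11, 34, 39, 16, 33

Pre-order visits the node, then its left subtree, then its right subtree.
Visit 22.
At 22: go left to 32.
  Visit 32.
  At 32: go left to 14.
    14 is a leaf — visit 14.
  At 32: go right to 5.
    Visit 5.
    At 5: go left to 3.
      3 is a leaf — visit 3.
    At 5: go right to 24.
      Visit 24.
      At 24: go left to 13.
        13 is a leaf — visit 13.
      At 24: go right to 15.
        15 is a leaf — visit 15.
At 22: go right to 20.
  Visit 20.
  At 20: go left to 36.
    Visit 36.
    At 36: go left to 17.
      17 is a leaf — visit 17.
    At 36: go right to 8.
      Visit 8.
      At 8: go left to 11.
        Visit 11.
        At 11: no left child.
        At 11: go right to 34.
          Visit 34.
          At 34: go left to 39.
            Visit 39.
            At 39: go left to 16.
              16 is a leaf — visit 16.
            At 39: no right child.
          At 34: no right child.
      At 8: no right child.
  At 20: go right to 33.
    33 is a leaf — visit 33.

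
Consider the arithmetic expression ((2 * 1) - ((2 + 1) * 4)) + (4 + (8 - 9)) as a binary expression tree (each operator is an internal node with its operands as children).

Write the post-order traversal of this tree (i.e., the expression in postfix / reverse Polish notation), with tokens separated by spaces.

2 1 * 2 1 + 4 * - 4 8 9 - + +

Post-order on an expression tree gives postfix notation: for each operator, emit left operand, right operand, then the operator.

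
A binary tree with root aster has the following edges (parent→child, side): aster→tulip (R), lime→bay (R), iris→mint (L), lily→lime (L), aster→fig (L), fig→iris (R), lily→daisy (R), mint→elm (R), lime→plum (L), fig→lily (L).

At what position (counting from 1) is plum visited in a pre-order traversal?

5

Pre-order visits the node, then its left subtree, then its right subtree.
Visit aster.
At aster: go left to fig.
  Visit fig.
  At fig: go left to lily.
    Visit lily.
    At lily: go left to lime.
      Visit lime.
      At lime: go left to plum.
        plum is a leaf — visit plum.
      At lime: go right to bay.
        bay is a leaf — visit bay.
    At lily: go right to daisy.
      daisy is a leaf — visit daisy.
  At fig: go right to iris.
    Visit iris.
    At iris: go left to mint.
      Visit mint.
      At mint: no left child.
      At mint: go right to elm.
        elm is a leaf — visit elm.
    At iris: no right child.
At aster: go right to tulip.
  tulip is a leaf — visit tulip.
Full pre-order sequence: aster, fig, lily, lime, plum, bay, daisy, iris, mint, elm, tulip.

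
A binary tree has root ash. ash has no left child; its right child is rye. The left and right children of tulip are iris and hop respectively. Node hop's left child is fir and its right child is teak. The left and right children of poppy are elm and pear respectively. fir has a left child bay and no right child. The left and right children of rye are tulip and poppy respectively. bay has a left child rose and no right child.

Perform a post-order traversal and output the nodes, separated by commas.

Post-order visits the left subtree, then the right subtree, then the node.
At ash: no left child.
At ash: go right to rye.
  At rye: go left to tulip.
    At tulip: go left to iris.
      iris is a leaf — visit iris.
    At tulip: go right to hop.
      At hop: go left to fir.
        At fir: go left to bay.
          At bay: go left to rose.
            rose is a leaf — visit rose.
          At bay: no right child.
          Visit bay.
        At fir: no right child.
        Visit fir.
      At hop: go right to teak.
        teak is a leaf — visit teak.
      Visit hop.
    Visit tulip.
  At rye: go right to poppy.
    At poppy: go left to elm.
      elm is a leaf — visit elm.
    At poppy: go right to pear.
      pear is a leaf — visit pear.
    Visit poppy.
  Visit rye.
Visit ash.

iris, rose, bay, fir, teak, hop, tulip, elm, pear, poppy, rye, ash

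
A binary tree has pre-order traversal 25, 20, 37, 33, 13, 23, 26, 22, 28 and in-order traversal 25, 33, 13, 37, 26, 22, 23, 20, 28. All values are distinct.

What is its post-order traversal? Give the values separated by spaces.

The first element of pre-order is the root; it splits in-order into left and right subtrees.
Root 25: left subtree has 0 nodes { }, right has 8 {33, 13, 37, 26, 22, 23, 20, 28}.
  Root 20: left subtree has 6 nodes {33, 13, 37, 26, 22, 23}, right has 1 {28}.
    Root 37: left subtree has 2 nodes {33, 13}, right has 3 {26, 22, 23}.
      Root 33: left subtree has 0 nodes { }, right has 1 {13}.
      Root 23: left subtree has 2 nodes {26, 22}, right has 0 { }.
        Root 26: left subtree has 0 nodes { }, right has 1 {22}.

13 33 22 26 23 37 28 20 25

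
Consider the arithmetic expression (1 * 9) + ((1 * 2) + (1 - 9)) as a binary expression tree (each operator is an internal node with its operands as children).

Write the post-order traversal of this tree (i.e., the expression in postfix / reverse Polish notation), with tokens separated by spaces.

1 9 * 1 2 * 1 9 - + +

Post-order on an expression tree gives postfix notation: for each operator, emit left operand, right operand, then the operator.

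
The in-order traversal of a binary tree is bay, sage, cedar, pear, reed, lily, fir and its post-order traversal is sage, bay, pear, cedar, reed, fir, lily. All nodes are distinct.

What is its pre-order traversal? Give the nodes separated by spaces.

lily reed cedar bay sage pear fir

The last element of post-order is the root; it splits in-order into left and right subtrees.
Root lily: left subtree has 5 nodes {bay, sage, cedar, pear, reed}, right has 1 {fir}.
  Root reed: left subtree has 4 nodes {bay, sage, cedar, pear}, right has 0 { }.
    Root cedar: left subtree has 2 nodes {bay, sage}, right has 1 {pear}.
      Root bay: left subtree has 0 nodes { }, right has 1 {sage}.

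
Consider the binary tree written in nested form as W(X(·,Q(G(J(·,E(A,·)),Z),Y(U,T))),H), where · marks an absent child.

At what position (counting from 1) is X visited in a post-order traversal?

10

Post-order visits the left subtree, then the right subtree, then the node.
At W: go left to X.
  At X: no left child.
  At X: go right to Q.
    At Q: go left to G.
      At G: go left to J.
        At J: no left child.
        At J: go right to E.
          At E: go left to A.
            A is a leaf — visit A.
          At E: no right child.
          Visit E.
        Visit J.
      At G: go right to Z.
        Z is a leaf — visit Z.
      Visit G.
    At Q: go right to Y.
      At Y: go left to U.
        U is a leaf — visit U.
      At Y: go right to T.
        T is a leaf — visit T.
      Visit Y.
    Visit Q.
  Visit X.
At W: go right to H.
  H is a leaf — visit H.
Visit W.
Full post-order sequence: A, E, J, Z, G, U, T, Y, Q, X, H, W.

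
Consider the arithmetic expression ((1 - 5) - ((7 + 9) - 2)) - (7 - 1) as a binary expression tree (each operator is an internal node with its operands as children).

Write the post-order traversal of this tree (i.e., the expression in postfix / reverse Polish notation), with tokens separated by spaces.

Post-order on an expression tree gives postfix notation: for each operator, emit left operand, right operand, then the operator.

1 5 - 7 9 + 2 - - 7 1 - -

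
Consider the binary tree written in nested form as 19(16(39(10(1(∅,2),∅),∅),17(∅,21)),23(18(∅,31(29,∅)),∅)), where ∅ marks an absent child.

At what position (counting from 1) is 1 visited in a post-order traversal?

2

Post-order visits the left subtree, then the right subtree, then the node.
At 19: go left to 16.
  At 16: go left to 39.
    At 39: go left to 10.
      At 10: go left to 1.
        At 1: no left child.
        At 1: go right to 2.
          2 is a leaf — visit 2.
        Visit 1.
      At 10: no right child.
      Visit 10.
    At 39: no right child.
    Visit 39.
  At 16: go right to 17.
    At 17: no left child.
    At 17: go right to 21.
      21 is a leaf — visit 21.
    Visit 17.
  Visit 16.
At 19: go right to 23.
  At 23: go left to 18.
    At 18: no left child.
    At 18: go right to 31.
      At 31: go left to 29.
        29 is a leaf — visit 29.
      At 31: no right child.
      Visit 31.
    Visit 18.
  At 23: no right child.
  Visit 23.
Visit 19.
Full post-order sequence: 2, 1, 10, 39, 21, 17, 16, 29, 31, 18, 23, 19.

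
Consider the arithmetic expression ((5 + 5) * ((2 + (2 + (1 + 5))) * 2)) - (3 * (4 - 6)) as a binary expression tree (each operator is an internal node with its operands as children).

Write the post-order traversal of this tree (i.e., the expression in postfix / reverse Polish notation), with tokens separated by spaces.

5 5 + 2 2 1 5 + + + 2 * * 3 4 6 - * -

Post-order on an expression tree gives postfix notation: for each operator, emit left operand, right operand, then the operator.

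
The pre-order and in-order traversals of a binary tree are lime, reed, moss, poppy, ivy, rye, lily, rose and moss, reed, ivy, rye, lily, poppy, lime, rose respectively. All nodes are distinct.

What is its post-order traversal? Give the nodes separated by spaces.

moss lily rye ivy poppy reed rose lime

The first element of pre-order is the root; it splits in-order into left and right subtrees.
Root lime: left subtree has 6 nodes {moss, reed, ivy, rye, lily, poppy}, right has 1 {rose}.
  Root reed: left subtree has 1 node {moss}, right has 4 {ivy, rye, lily, poppy}.
    Root poppy: left subtree has 3 nodes {ivy, rye, lily}, right has 0 { }.
      Root ivy: left subtree has 0 nodes { }, right has 2 {rye, lily}.
        Root rye: left subtree has 0 nodes { }, right has 1 {lily}.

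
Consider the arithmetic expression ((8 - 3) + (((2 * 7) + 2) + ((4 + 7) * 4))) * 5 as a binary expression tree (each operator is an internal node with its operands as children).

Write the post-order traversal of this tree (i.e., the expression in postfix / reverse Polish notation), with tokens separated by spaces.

Post-order on an expression tree gives postfix notation: for each operator, emit left operand, right operand, then the operator.

8 3 - 2 7 * 2 + 4 7 + 4 * + + 5 *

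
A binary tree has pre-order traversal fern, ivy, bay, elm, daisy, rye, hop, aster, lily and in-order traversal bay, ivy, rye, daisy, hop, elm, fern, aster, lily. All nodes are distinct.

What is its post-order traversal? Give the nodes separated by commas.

bay, rye, hop, daisy, elm, ivy, lily, aster, fern

The first element of pre-order is the root; it splits in-order into left and right subtrees.
Root fern: left subtree has 6 nodes {bay, ivy, rye, daisy, hop, elm}, right has 2 {aster, lily}.
  Root ivy: left subtree has 1 node {bay}, right has 4 {rye, daisy, hop, elm}.
    Root elm: left subtree has 3 nodes {rye, daisy, hop}, right has 0 { }.
      Root daisy: left subtree has 1 node {rye}, right has 1 {hop}.
  Root aster: left subtree has 0 nodes { }, right has 1 {lily}.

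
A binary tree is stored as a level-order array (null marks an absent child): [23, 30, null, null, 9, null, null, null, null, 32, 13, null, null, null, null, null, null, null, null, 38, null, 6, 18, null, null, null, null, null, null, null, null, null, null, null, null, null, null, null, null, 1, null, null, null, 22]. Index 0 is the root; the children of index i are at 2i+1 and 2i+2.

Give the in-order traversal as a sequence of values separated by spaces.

30 1 38 32 9 22 6 13 18 23

In-order visits the left subtree, then the node, then the right subtree.
At 23: go left to 30.
  At 30: no left child.
  Visit 30.
  At 30: go right to 9.
    At 9: go left to 32.
      At 32: go left to 38.
        At 38: go left to 1.
          1 is a leaf — visit 1.
        Visit 38.
        At 38: no right child.
      Visit 32.
      At 32: no right child.
    Visit 9.
    At 9: go right to 13.
      At 13: go left to 6.
        At 6: go left to 22.
          22 is a leaf — visit 22.
        Visit 6.
        At 6: no right child.
      Visit 13.
      At 13: go right to 18.
        18 is a leaf — visit 18.
Visit 23.
At 23: no right child.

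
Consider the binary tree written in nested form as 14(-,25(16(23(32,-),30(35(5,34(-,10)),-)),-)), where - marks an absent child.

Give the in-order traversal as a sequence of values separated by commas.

In-order visits the left subtree, then the node, then the right subtree.
At 14: no left child.
Visit 14.
At 14: go right to 25.
  At 25: go left to 16.
    At 16: go left to 23.
      At 23: go left to 32.
        32 is a leaf — visit 32.
      Visit 23.
      At 23: no right child.
    Visit 16.
    At 16: go right to 30.
      At 30: go left to 35.
        At 35: go left to 5.
          5 is a leaf — visit 5.
        Visit 35.
        At 35: go right to 34.
          At 34: no left child.
          Visit 34.
          At 34: go right to 10.
            10 is a leaf — visit 10.
      Visit 30.
      At 30: no right child.
  Visit 25.
  At 25: no right child.

14, 32, 23, 16, 5, 35, 34, 10, 30, 25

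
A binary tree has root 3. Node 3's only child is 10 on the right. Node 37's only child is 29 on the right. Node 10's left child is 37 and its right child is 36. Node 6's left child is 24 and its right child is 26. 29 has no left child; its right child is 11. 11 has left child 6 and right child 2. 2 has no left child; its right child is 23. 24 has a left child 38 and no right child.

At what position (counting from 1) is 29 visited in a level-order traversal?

5

Level-order visits nodes level by level from the root, left to right within each level.
Level 0: 3
Level 1: 10
Level 2: 37, 36
Level 3: 29
Level 4: 11
Level 5: 6, 2
Level 6: 24, 26, 23
Level 7: 38
Full level-order sequence: 3, 10, 37, 36, 29, 11, 6, 2, 24, 26, 23, 38.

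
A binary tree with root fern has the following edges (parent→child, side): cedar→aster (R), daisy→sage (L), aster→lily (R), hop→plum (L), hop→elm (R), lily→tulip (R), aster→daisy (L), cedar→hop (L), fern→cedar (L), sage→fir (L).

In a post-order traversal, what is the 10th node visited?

Post-order visits the left subtree, then the right subtree, then the node.
At fern: go left to cedar.
  At cedar: go left to hop.
    At hop: go left to plum.
      plum is a leaf — visit plum.
    At hop: go right to elm.
      elm is a leaf — visit elm.
    Visit hop.
  At cedar: go right to aster.
    At aster: go left to daisy.
      At daisy: go left to sage.
        At sage: go left to fir.
          fir is a leaf — visit fir.
        At sage: no right child.
        Visit sage.
      At daisy: no right child.
      Visit daisy.
    At aster: go right to lily.
      At lily: no left child.
      At lily: go right to tulip.
        tulip is a leaf — visit tulip.
      Visit lily.
    Visit aster.
  Visit cedar.
At fern: no right child.
Visit fern.
Full post-order sequence: plum, elm, hop, fir, sage, daisy, tulip, lily, aster, cedar, fern.

cedar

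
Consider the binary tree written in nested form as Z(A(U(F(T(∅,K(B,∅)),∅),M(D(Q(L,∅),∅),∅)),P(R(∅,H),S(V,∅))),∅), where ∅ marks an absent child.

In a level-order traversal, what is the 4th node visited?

P

Level-order visits nodes level by level from the root, left to right within each level.
Level 0: Z
Level 1: A
Level 2: U, P
Level 3: F, M, R, S
Level 4: T, D, H, V
Level 5: K, Q
Level 6: B, L
Full level-order sequence: Z, A, U, P, F, M, R, S, T, D, H, V, K, Q, B, L.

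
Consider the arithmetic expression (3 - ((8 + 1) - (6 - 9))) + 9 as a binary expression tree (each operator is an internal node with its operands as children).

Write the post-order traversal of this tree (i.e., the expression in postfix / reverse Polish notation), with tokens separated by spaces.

Post-order on an expression tree gives postfix notation: for each operator, emit left operand, right operand, then the operator.

3 8 1 + 6 9 - - - 9 +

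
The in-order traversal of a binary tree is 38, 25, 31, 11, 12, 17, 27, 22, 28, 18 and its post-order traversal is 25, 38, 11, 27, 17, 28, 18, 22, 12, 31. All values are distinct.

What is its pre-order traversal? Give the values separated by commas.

The last element of post-order is the root; it splits in-order into left and right subtrees.
Root 31: left subtree has 2 nodes {38, 25}, right has 7 {11, 12, 17, 27, 22, 28, 18}.
  Root 38: left subtree has 0 nodes { }, right has 1 {25}.
  Root 12: left subtree has 1 node {11}, right has 5 {17, 27, 22, 28, 18}.
    Root 22: left subtree has 2 nodes {17, 27}, right has 2 {28, 18}.
      Root 17: left subtree has 0 nodes { }, right has 1 {27}.
      Root 18: left subtree has 1 node {28}, right has 0 { }.

31, 38, 25, 12, 11, 22, 17, 27, 18, 28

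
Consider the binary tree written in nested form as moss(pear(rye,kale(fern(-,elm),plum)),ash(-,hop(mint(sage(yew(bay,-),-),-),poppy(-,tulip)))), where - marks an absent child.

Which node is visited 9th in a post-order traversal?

Post-order visits the left subtree, then the right subtree, then the node.
At moss: go left to pear.
  At pear: go left to rye.
    rye is a leaf — visit rye.
  At pear: go right to kale.
    At kale: go left to fern.
      At fern: no left child.
      At fern: go right to elm.
        elm is a leaf — visit elm.
      Visit fern.
    At kale: go right to plum.
      plum is a leaf — visit plum.
    Visit kale.
  Visit pear.
At moss: go right to ash.
  At ash: no left child.
  At ash: go right to hop.
    At hop: go left to mint.
      At mint: go left to sage.
        At sage: go left to yew.
          At yew: go left to bay.
            bay is a leaf — visit bay.
          At yew: no right child.
          Visit yew.
        At sage: no right child.
        Visit sage.
      At mint: no right child.
      Visit mint.
    At hop: go right to poppy.
      At poppy: no left child.
      At poppy: go right to tulip.
        tulip is a leaf — visit tulip.
      Visit poppy.
    Visit hop.
  Visit ash.
Visit moss.
Full post-order sequence: rye, elm, fern, plum, kale, pear, bay, yew, sage, mint, tulip, poppy, hop, ash, moss.

sage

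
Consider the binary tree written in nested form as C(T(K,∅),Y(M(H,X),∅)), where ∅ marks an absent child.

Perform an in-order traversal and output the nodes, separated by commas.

K, T, C, H, M, X, Y

In-order visits the left subtree, then the node, then the right subtree.
At C: go left to T.
  At T: go left to K.
    K is a leaf — visit K.
  Visit T.
  At T: no right child.
Visit C.
At C: go right to Y.
  At Y: go left to M.
    At M: go left to H.
      H is a leaf — visit H.
    Visit M.
    At M: go right to X.
      X is a leaf — visit X.
  Visit Y.
  At Y: no right child.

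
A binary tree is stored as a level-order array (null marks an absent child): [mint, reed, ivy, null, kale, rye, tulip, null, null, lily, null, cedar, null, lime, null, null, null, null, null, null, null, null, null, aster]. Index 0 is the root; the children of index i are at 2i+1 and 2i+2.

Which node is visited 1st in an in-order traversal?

In-order visits the left subtree, then the node, then the right subtree.
At mint: go left to reed.
  At reed: no left child.
  Visit reed.
  At reed: go right to kale.
    At kale: go left to lily.
      lily is a leaf — visit lily.
    Visit kale.
    At kale: no right child.
Visit mint.
At mint: go right to ivy.
  At ivy: go left to rye.
    At rye: go left to cedar.
      At cedar: go left to aster.
        aster is a leaf — visit aster.
      Visit cedar.
      At cedar: no right child.
    Visit rye.
    At rye: no right child.
  Visit ivy.
  At ivy: go right to tulip.
    At tulip: go left to lime.
      lime is a leaf — visit lime.
    Visit tulip.
    At tulip: no right child.
Full in-order sequence: reed, lily, kale, mint, aster, cedar, rye, ivy, lime, tulip.

reed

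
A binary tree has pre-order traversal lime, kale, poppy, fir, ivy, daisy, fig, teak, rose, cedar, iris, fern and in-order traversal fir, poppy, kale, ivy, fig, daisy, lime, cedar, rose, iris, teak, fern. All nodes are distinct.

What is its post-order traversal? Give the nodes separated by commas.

The first element of pre-order is the root; it splits in-order into left and right subtrees.
Root lime: left subtree has 6 nodes {fir, poppy, kale, ivy, fig, daisy}, right has 5 {cedar, rose, iris, teak, fern}.
  Root kale: left subtree has 2 nodes {fir, poppy}, right has 3 {ivy, fig, daisy}.
    Root poppy: left subtree has 1 node {fir}, right has 0 { }.
    Root ivy: left subtree has 0 nodes { }, right has 2 {fig, daisy}.
      Root daisy: left subtree has 1 node {fig}, right has 0 { }.
  Root teak: left subtree has 3 nodes {cedar, rose, iris}, right has 1 {fern}.
    Root rose: left subtree has 1 node {cedar}, right has 1 {iris}.

fir, poppy, fig, daisy, ivy, kale, cedar, iris, rose, fern, teak, lime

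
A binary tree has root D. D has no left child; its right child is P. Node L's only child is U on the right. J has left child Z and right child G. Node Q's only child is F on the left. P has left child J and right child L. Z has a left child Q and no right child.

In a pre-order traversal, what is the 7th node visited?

G

Pre-order visits the node, then its left subtree, then its right subtree.
Visit D.
At D: no left child.
At D: go right to P.
  Visit P.
  At P: go left to J.
    Visit J.
    At J: go left to Z.
      Visit Z.
      At Z: go left to Q.
        Visit Q.
        At Q: go left to F.
          F is a leaf — visit F.
        At Q: no right child.
      At Z: no right child.
    At J: go right to G.
      G is a leaf — visit G.
  At P: go right to L.
    Visit L.
    At L: no left child.
    At L: go right to U.
      U is a leaf — visit U.
Full pre-order sequence: D, P, J, Z, Q, F, G, L, U.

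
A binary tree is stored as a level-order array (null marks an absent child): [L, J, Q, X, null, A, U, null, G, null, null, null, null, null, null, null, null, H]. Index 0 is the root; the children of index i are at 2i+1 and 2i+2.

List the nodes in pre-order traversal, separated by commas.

Pre-order visits the node, then its left subtree, then its right subtree.
Visit L.
At L: go left to J.
  Visit J.
  At J: go left to X.
    Visit X.
    At X: no left child.
    At X: go right to G.
      Visit G.
      At G: go left to H.
        H is a leaf — visit H.
      At G: no right child.
  At J: no right child.
At L: go right to Q.
  Visit Q.
  At Q: go left to A.
    A is a leaf — visit A.
  At Q: go right to U.
    U is a leaf — visit U.

L, J, X, G, H, Q, A, U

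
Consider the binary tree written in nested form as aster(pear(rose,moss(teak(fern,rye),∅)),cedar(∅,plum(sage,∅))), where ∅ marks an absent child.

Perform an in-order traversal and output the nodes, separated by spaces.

rose pear fern teak rye moss aster cedar sage plum

In-order visits the left subtree, then the node, then the right subtree.
At aster: go left to pear.
  At pear: go left to rose.
    rose is a leaf — visit rose.
  Visit pear.
  At pear: go right to moss.
    At moss: go left to teak.
      At teak: go left to fern.
        fern is a leaf — visit fern.
      Visit teak.
      At teak: go right to rye.
        rye is a leaf — visit rye.
    Visit moss.
    At moss: no right child.
Visit aster.
At aster: go right to cedar.
  At cedar: no left child.
  Visit cedar.
  At cedar: go right to plum.
    At plum: go left to sage.
      sage is a leaf — visit sage.
    Visit plum.
    At plum: no right child.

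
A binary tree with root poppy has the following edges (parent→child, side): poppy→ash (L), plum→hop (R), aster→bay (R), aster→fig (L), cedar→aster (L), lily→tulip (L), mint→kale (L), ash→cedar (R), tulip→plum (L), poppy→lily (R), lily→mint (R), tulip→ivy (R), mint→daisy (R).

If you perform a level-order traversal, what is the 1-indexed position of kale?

Level-order visits nodes level by level from the root, left to right within each level.
Level 0: poppy
Level 1: ash, lily
Level 2: cedar, tulip, mint
Level 3: aster, plum, ivy, kale, daisy
Level 4: fig, bay, hop
Full level-order sequence: poppy, ash, lily, cedar, tulip, mint, aster, plum, ivy, kale, daisy, fig, bay, hop.

10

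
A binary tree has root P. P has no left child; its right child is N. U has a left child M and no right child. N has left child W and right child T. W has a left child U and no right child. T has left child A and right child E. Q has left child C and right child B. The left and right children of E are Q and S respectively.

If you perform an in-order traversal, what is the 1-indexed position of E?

11

In-order visits the left subtree, then the node, then the right subtree.
At P: no left child.
Visit P.
At P: go right to N.
  At N: go left to W.
    At W: go left to U.
      At U: go left to M.
        M is a leaf — visit M.
      Visit U.
      At U: no right child.
    Visit W.
    At W: no right child.
  Visit N.
  At N: go right to T.
    At T: go left to A.
      A is a leaf — visit A.
    Visit T.
    At T: go right to E.
      At E: go left to Q.
        At Q: go left to C.
          C is a leaf — visit C.
        Visit Q.
        At Q: go right to B.
          B is a leaf — visit B.
      Visit E.
      At E: go right to S.
        S is a leaf — visit S.
Full in-order sequence: P, M, U, W, N, A, T, C, Q, B, E, S.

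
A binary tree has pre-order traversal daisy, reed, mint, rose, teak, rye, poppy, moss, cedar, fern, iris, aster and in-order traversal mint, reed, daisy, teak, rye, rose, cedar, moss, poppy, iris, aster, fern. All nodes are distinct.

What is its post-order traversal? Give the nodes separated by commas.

The first element of pre-order is the root; it splits in-order into left and right subtrees.
Root daisy: left subtree has 2 nodes {mint, reed}, right has 9 {teak, rye, rose, cedar, moss, poppy, iris, aster, fern}.
  Root reed: left subtree has 1 node {mint}, right has 0 { }.
  Root rose: left subtree has 2 nodes {teak, rye}, right has 6 {cedar, moss, poppy, iris, aster, fern}.
    Root teak: left subtree has 0 nodes { }, right has 1 {rye}.
    Root poppy: left subtree has 2 nodes {cedar, moss}, right has 3 {iris, aster, fern}.
      Root moss: left subtree has 1 node {cedar}, right has 0 { }.
      Root fern: left subtree has 2 nodes {iris, aster}, right has 0 { }.
        Root iris: left subtree has 0 nodes { }, right has 1 {aster}.

mint, reed, rye, teak, cedar, moss, aster, iris, fern, poppy, rose, daisy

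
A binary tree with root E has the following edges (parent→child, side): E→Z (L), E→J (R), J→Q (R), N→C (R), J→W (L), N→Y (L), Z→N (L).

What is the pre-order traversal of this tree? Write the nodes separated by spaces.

Pre-order visits the node, then its left subtree, then its right subtree.
Visit E.
At E: go left to Z.
  Visit Z.
  At Z: go left to N.
    Visit N.
    At N: go left to Y.
      Y is a leaf — visit Y.
    At N: go right to C.
      C is a leaf — visit C.
  At Z: no right child.
At E: go right to J.
  Visit J.
  At J: go left to W.
    W is a leaf — visit W.
  At J: go right to Q.
    Q is a leaf — visit Q.

E Z N Y C J W Q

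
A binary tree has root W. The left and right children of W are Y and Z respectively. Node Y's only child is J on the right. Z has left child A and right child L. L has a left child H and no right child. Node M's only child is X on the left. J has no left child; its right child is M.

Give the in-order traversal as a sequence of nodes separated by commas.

Y, J, X, M, W, A, Z, H, L

In-order visits the left subtree, then the node, then the right subtree.
At W: go left to Y.
  At Y: no left child.
  Visit Y.
  At Y: go right to J.
    At J: no left child.
    Visit J.
    At J: go right to M.
      At M: go left to X.
        X is a leaf — visit X.
      Visit M.
      At M: no right child.
Visit W.
At W: go right to Z.
  At Z: go left to A.
    A is a leaf — visit A.
  Visit Z.
  At Z: go right to L.
    At L: go left to H.
      H is a leaf — visit H.
    Visit L.
    At L: no right child.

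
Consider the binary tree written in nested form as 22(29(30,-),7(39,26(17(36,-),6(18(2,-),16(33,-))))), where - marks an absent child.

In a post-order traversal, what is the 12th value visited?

7

Post-order visits the left subtree, then the right subtree, then the node.
At 22: go left to 29.
  At 29: go left to 30.
    30 is a leaf — visit 30.
  At 29: no right child.
  Visit 29.
At 22: go right to 7.
  At 7: go left to 39.
    39 is a leaf — visit 39.
  At 7: go right to 26.
    At 26: go left to 17.
      At 17: go left to 36.
        36 is a leaf — visit 36.
      At 17: no right child.
      Visit 17.
    At 26: go right to 6.
      At 6: go left to 18.
        At 18: go left to 2.
          2 is a leaf — visit 2.
        At 18: no right child.
        Visit 18.
      At 6: go right to 16.
        At 16: go left to 33.
          33 is a leaf — visit 33.
        At 16: no right child.
        Visit 16.
      Visit 6.
    Visit 26.
  Visit 7.
Visit 22.
Full post-order sequence: 30, 29, 39, 36, 17, 2, 18, 33, 16, 6, 26, 7, 22.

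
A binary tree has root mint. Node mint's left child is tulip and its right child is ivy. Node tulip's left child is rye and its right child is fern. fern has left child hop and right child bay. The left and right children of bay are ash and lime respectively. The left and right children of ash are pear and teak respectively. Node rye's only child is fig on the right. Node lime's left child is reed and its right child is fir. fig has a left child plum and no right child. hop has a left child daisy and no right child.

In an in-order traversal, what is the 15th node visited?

mint

In-order visits the left subtree, then the node, then the right subtree.
At mint: go left to tulip.
  At tulip: go left to rye.
    At rye: no left child.
    Visit rye.
    At rye: go right to fig.
      At fig: go left to plum.
        plum is a leaf — visit plum.
      Visit fig.
      At fig: no right child.
  Visit tulip.
  At tulip: go right to fern.
    At fern: go left to hop.
      At hop: go left to daisy.
        daisy is a leaf — visit daisy.
      Visit hop.
      At hop: no right child.
    Visit fern.
    At fern: go right to bay.
      At bay: go left to ash.
        At ash: go left to pear.
          pear is a leaf — visit pear.
        Visit ash.
        At ash: go right to teak.
          teak is a leaf — visit teak.
      Visit bay.
      At bay: go right to lime.
        At lime: go left to reed.
          reed is a leaf — visit reed.
        Visit lime.
        At lime: go right to fir.
          fir is a leaf — visit fir.
Visit mint.
At mint: go right to ivy.
  ivy is a leaf — visit ivy.
Full in-order sequence: rye, plum, fig, tulip, daisy, hop, fern, pear, ash, teak, bay, reed, lime, fir, mint, ivy.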